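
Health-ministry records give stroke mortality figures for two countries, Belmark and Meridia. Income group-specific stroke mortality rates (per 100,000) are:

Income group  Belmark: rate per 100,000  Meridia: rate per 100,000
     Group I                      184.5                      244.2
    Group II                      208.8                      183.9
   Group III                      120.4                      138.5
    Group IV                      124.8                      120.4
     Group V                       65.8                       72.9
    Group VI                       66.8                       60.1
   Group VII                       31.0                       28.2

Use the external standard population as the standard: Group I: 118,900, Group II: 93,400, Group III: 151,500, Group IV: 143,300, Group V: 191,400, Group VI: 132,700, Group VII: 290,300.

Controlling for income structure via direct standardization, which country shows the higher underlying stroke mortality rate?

Standard total = 1,121,500; weights = 0.1060, 0.0833, 0.1351, 0.1278, 0.1707, 0.1183, 0.2588.
Belmark: 0.1060×184.5 + 0.0833×208.8 + 0.1351×120.4 + 0.1278×124.8 + 0.1707×65.8 + 0.1183×66.8 + 0.2588×31.0 = 96.3185 per 100,000.
Meridia: 0.1060×244.2 + 0.0833×183.9 + 0.1351×138.5 + 0.1278×120.4 + 0.1707×72.9 + 0.1183×60.1 + 0.2588×28.2 = 102.1511 per 100,000.

Meridia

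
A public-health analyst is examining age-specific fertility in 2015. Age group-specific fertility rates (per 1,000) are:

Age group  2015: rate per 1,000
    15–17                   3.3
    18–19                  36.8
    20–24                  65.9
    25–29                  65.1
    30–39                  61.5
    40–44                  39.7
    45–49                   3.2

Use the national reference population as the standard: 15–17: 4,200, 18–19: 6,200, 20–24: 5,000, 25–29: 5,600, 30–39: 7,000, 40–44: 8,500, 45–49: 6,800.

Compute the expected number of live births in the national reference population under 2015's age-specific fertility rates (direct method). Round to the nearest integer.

1726

Expected live births = Σ (standard pop × age-specific rate ÷ 1,000)
= 4,200×3.3/1,000 + 6,200×36.8/1,000 + 5,000×65.9/1,000 + 5,600×65.1/1,000 + 7,000×61.5/1,000 + 8,500×39.7/1,000 + 6,800×3.2/1,000
= 13.86 + 228.16 + 329.50 + 364.56 + 430.50 + 337.45 + 21.76 = 1725.79.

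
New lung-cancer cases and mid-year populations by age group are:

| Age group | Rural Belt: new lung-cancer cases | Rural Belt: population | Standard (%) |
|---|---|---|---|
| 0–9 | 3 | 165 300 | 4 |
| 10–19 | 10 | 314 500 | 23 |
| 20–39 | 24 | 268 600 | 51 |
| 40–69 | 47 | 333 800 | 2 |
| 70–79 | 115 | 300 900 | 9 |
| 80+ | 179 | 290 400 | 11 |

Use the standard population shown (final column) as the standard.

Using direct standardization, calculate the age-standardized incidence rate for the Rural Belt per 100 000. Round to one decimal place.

15.9

Age-specific rates per 100 000 for the Rural Belt: 1.81, 3.18, 8.94, 14.08, 38.22, 61.64.
Standard weights: 0.04, 0.23, 0.51, 0.02, 0.09, 0.11.
Standardized rate: 0.0400×1.81 + 0.2300×3.18 + 0.5100×8.94 + 0.0200×14.08 + 0.0900×38.22 + 0.1100×61.64 = 15.8625 per 100 000.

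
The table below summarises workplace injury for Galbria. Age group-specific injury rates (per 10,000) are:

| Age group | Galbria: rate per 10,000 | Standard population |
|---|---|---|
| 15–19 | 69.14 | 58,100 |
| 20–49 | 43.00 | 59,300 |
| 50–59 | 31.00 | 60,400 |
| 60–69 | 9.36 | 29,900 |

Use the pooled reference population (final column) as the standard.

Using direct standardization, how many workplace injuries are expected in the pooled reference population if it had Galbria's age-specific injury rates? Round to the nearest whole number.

Expected workplace injuries = Σ (standard pop × age-specific rate ÷ 10,000)
= 58,100×69.14/10,000 + 59,300×43.00/10,000 + 60,400×31.00/10,000 + 29,900×9.36/10,000
= 401.70 + 254.99 + 187.24 + 27.99 = 871.92.

872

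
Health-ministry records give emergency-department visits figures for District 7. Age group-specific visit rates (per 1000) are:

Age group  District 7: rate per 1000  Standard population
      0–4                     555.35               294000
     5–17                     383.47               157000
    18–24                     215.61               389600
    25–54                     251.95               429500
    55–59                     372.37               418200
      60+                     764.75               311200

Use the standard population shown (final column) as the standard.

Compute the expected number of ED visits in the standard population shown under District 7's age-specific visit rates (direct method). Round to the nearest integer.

Expected ED visits = Σ (standard pop × age-specific rate ÷ 1000)
= 294000×555.35/1000 + 157000×383.47/1000 + 389600×215.61/1000 + 429500×251.95/1000 + 418200×372.37/1000 + 311200×764.75/1000
= 163272.90 + 60204.79 + 84001.66 + 108212.52 + 155725.13 + 237990.20 = 809407.20.

809407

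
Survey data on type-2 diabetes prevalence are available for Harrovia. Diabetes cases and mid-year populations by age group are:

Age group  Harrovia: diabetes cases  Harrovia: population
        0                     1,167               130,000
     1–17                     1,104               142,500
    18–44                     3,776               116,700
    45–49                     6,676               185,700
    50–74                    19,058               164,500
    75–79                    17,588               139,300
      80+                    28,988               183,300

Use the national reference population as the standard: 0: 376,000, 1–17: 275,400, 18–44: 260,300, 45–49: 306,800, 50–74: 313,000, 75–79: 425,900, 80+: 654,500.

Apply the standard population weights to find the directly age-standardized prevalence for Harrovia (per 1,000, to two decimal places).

83.66

Age-specific rates per 1,000 for Harrovia: 8.977, 7.747, 32.356, 35.950, 115.854, 126.260, 158.145.
Standard total = 2,611,900; weights = 0.1440, 0.1054, 0.0997, 0.1175, 0.1198, 0.1631, 0.2506.
Standardized rate: 0.1440×8.977 + 0.1054×7.747 + 0.0997×32.356 + 0.1175×35.950 + 0.1198×115.854 + 0.1631×126.260 + 0.2506×158.145 = 83.6569 per 1,000.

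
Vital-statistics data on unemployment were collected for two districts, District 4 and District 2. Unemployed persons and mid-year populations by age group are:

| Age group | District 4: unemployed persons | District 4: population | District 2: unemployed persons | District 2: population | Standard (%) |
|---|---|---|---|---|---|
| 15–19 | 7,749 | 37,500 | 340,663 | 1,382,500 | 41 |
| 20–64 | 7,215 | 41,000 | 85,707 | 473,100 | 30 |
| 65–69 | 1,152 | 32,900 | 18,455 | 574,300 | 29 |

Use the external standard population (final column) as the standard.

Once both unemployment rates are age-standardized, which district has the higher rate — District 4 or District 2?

Age-specific rates per 1,000 for District 4: 206.640, 175.976, 35.015.
For District 2: 246.411, 181.160, 32.135.
Standard weights: 0.41, 0.30, 0.29.
District 4: 0.4100×206.640 + 0.3000×175.976 + 0.2900×35.015 = 147.6695 per 1,000.
District 2: 0.4100×246.411 + 0.3000×181.160 + 0.2900×32.135 = 164.6957 per 1,000.

District 2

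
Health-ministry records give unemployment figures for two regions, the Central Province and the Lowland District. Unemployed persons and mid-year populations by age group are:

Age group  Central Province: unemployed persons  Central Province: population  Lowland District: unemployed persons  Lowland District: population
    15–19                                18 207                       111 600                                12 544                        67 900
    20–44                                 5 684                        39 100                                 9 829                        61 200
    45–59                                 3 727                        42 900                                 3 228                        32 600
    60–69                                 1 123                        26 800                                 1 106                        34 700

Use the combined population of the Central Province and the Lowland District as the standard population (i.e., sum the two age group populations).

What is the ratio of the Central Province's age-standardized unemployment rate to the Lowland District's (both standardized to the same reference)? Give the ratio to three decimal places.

0.903

Age-specific rates per 1 000 for the Central Province: 163.145, 145.371, 86.876, 41.903.
For the Lowland District: 184.742, 160.605, 99.018, 31.873.
Combined standard total = 416 800; weights = 0.4307, 0.2406, 0.1811, 0.1476.
The Central Province: 0.4307×163.145 + 0.2406×145.371 + 0.1811×86.876 + 0.1476×41.903 = 127.1628 per 1 000.
The Lowland District: 0.4307×184.742 + 0.2406×160.605 + 0.1811×99.018 + 0.1476×31.873 = 140.8492 per 1 000.
Ratio = 127.1628 ÷ 140.8492 = 0.90283.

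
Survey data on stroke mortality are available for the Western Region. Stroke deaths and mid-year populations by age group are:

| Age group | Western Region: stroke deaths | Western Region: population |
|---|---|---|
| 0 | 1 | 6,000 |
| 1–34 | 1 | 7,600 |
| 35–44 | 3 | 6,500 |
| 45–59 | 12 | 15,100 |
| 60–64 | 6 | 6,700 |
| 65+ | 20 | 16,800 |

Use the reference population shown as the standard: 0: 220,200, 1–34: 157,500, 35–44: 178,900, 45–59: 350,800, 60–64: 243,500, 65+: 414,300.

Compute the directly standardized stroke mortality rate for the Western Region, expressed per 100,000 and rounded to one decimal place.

Age-specific rates per 100,000 for the Western Region: 16.67, 13.16, 46.15, 79.47, 89.55, 119.05.
Standard total = 1,565,200; weights = 0.1407, 0.1006, 0.1143, 0.2241, 0.1556, 0.2647.
Standardized rate: 0.1407×16.67 + 0.1006×13.16 + 0.1143×46.15 + 0.2241×79.47 + 0.1556×89.55 + 0.2647×119.05 = 72.1983 per 100,000.

72.2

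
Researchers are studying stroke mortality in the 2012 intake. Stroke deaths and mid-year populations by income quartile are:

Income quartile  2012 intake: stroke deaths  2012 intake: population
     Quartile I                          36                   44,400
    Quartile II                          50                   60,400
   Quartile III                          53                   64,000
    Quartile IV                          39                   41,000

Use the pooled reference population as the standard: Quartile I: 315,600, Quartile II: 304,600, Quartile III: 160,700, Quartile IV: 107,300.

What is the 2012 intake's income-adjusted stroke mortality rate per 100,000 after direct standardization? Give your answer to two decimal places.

83.67

Income-specific rates per 100,000 for the 2012 intake: 81.08, 82.78, 82.81, 95.12.
Standard total = 888,200; weights = 0.3553, 0.3429, 0.1809, 0.1208.
Standardized rate: 0.3553×81.08 + 0.3429×82.78 + 0.1809×82.81 + 0.1208×95.12 = 83.6737 per 100,000.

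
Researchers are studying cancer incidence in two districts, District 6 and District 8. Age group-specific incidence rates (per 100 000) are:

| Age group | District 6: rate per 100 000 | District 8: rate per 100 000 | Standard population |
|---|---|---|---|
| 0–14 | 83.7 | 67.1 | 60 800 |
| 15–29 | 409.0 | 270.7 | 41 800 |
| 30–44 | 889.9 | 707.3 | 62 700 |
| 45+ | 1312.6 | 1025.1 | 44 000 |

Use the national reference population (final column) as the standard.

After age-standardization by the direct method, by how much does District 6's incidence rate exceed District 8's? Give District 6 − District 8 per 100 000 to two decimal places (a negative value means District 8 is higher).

147.58

Standard total = 209 300; weights = 0.2905, 0.1997, 0.2996, 0.2102.
District 6: 0.2905×83.7 + 0.1997×409.0 + 0.2996×889.9 + 0.2102×1312.6 = 648.5250 per 100 000.
District 8: 0.2905×67.1 + 0.1997×270.7 + 0.2996×707.3 + 0.2102×1025.1 = 500.9415 per 100 000.
Difference = 648.5250 − 500.9415 = 147.5836.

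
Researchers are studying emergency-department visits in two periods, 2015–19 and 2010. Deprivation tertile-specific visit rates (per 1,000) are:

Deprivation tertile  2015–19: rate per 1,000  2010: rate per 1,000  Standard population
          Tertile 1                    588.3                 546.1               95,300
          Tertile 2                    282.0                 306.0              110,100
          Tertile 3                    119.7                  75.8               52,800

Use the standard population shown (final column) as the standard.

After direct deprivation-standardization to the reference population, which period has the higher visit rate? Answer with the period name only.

2015–19

Standard total = 258,200; weights = 0.3691, 0.4264, 0.2045.
2015–19: 0.3691×588.3 + 0.4264×282.0 + 0.2045×119.7 = 361.8643 per 1,000.
2010: 0.3691×546.1 + 0.4264×306.0 + 0.2045×75.8 = 347.5452 per 1,000.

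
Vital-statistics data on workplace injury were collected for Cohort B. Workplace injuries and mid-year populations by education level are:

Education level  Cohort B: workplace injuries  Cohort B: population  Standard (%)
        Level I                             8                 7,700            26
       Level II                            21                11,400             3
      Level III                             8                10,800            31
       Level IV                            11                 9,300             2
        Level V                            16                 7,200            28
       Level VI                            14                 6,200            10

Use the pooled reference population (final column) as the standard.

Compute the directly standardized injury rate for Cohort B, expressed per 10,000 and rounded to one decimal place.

Education-specific rates per 10,000 for Cohort B: 10.39, 18.42, 7.41, 11.83, 22.22, 22.58.
Standard weights: 0.26, 0.03, 0.31, 0.02, 0.28, 0.10.
Standardized rate: 0.2600×10.39 + 0.0300×18.42 + 0.3100×7.41 + 0.0200×11.83 + 0.2800×22.22 + 0.1000×22.58 = 14.2671 per 10,000.

14.3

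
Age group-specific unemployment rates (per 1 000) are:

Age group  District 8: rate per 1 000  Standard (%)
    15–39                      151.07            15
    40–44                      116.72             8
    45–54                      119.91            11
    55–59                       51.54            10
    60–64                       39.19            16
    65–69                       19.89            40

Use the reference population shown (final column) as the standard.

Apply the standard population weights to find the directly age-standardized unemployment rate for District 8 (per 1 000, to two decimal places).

Standard weights: 0.15, 0.08, 0.11, 0.10, 0.16, 0.40.
Standardized rate: 0.1500×151.07 + 0.0800×116.72 + 0.1100×119.91 + 0.1000×51.54 + 0.1600×39.19 + 0.4000×19.89 = 64.5686 per 1 000.

64.57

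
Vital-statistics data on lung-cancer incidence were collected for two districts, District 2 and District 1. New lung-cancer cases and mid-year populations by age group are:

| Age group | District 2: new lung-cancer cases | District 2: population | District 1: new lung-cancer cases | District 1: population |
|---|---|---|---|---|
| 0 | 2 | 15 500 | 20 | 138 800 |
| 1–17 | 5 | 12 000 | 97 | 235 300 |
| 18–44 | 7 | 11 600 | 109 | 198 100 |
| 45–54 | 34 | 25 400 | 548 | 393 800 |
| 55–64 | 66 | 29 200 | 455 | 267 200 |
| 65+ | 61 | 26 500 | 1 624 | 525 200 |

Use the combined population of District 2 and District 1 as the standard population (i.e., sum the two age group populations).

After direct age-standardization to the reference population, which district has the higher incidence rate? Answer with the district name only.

Age-specific rates per 100 000 for District 2: 12.90, 41.67, 60.34, 133.86, 226.03, 230.19.
For District 1: 14.41, 41.22, 55.02, 139.16, 170.28, 309.22.
Combined standard total = 1 878 600; weights = 0.0821, 0.1316, 0.1116, 0.2231, 0.1578, 0.2937.
District 2: 0.0821×12.90 + 0.1316×41.67 + 0.1116×60.34 + 0.2231×133.86 + 0.1578×226.03 + 0.2937×230.19 = 146.4135 per 100 000.
District 1: 0.0821×14.41 + 0.1316×41.22 + 0.1116×55.02 + 0.2231×139.16 + 0.1578×170.28 + 0.2937×309.22 = 161.4806 per 100 000.

District 1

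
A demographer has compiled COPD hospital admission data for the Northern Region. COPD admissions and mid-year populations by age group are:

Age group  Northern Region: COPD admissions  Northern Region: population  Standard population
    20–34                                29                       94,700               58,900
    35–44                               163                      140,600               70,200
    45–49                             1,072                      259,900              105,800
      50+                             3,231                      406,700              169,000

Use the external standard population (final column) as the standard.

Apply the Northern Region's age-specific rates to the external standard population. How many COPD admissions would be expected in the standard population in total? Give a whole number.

1878

Age-specific rates per 10,000 for the Northern Region: 3.06, 11.59, 41.25, 79.44.
Expected COPD admissions = Σ (standard pop × age-specific rate ÷ 10,000)
= 58,900×3.06/10,000 + 70,200×11.59/10,000 + 105,800×41.25/10,000 + 169,000×79.44/10,000
= 18.04 + 81.38 + 436.39 + 1342.61 = 1878.42.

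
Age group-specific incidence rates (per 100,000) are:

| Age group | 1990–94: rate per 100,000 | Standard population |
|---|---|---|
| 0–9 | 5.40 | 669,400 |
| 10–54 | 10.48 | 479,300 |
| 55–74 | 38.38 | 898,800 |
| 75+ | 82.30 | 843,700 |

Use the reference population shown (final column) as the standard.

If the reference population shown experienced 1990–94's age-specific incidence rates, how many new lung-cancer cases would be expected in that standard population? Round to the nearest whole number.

1126

Expected new lung-cancer cases = Σ (standard pop × age-specific rate ÷ 100,000)
= 669,400×5.40/100,000 + 479,300×10.48/100,000 + 898,800×38.38/100,000 + 843,700×82.30/100,000
= 36.15 + 50.23 + 344.96 + 694.37 = 1125.70.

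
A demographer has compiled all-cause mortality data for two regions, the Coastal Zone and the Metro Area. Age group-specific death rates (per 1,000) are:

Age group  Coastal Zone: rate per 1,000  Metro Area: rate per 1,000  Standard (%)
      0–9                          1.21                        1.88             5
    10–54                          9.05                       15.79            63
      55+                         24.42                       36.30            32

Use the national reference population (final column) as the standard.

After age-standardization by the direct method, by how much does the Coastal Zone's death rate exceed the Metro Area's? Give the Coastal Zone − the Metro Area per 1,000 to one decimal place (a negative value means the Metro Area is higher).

Standard weights: 0.05, 0.63, 0.32.
The Coastal Zone: 0.0500×1.21 + 0.6300×9.05 + 0.3200×24.42 = 13.5764 per 1,000.
The Metro Area: 0.0500×1.88 + 0.6300×15.79 + 0.3200×36.30 = 21.6577 per 1,000.
Difference = 13.5764 − 21.6577 = -8.0813.

-8.1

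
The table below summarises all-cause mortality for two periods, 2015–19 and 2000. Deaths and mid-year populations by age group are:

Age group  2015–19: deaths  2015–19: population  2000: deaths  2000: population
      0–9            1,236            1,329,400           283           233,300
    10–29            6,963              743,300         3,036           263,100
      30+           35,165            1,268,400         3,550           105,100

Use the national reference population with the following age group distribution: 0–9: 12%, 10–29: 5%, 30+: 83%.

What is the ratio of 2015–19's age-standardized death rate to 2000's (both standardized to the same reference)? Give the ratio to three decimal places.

Age-specific rates per 100,000 for 2015–19: 92.97, 936.77, 2772.39.
For 2000: 121.30, 1153.93, 3377.74.
Standard weights: 0.12, 0.05, 0.83.
2015–19: 0.1200×92.97 + 0.0500×936.77 + 0.8300×2772.39 = 2359.0794 per 100,000.
2000: 0.1200×121.30 + 0.0500×1153.93 + 0.8300×3377.74 = 2875.7735 per 100,000.
Ratio = 2359.0794 ÷ 2875.7735 = 0.82033.

0.820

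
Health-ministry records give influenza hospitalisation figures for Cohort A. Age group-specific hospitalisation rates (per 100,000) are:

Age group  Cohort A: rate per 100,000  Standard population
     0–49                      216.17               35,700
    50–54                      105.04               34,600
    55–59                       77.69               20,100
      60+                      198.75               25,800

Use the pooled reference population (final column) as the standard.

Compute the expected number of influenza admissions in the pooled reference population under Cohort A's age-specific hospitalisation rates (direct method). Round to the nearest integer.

180

Expected influenza admissions = Σ (standard pop × age-specific rate ÷ 100,000)
= 35,700×216.17/100,000 + 34,600×105.04/100,000 + 20,100×77.69/100,000 + 25,800×198.75/100,000
= 77.17 + 36.34 + 15.62 + 51.28 = 180.41.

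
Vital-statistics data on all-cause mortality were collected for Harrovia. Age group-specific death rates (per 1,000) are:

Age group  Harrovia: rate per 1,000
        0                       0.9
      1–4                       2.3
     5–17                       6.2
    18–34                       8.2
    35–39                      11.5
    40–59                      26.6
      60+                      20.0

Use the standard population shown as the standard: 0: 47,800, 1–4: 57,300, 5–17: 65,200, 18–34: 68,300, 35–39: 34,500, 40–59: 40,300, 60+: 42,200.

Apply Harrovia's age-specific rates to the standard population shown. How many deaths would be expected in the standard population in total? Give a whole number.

3452

Expected deaths = Σ (standard pop × age-specific rate ÷ 1,000)
= 47,800×0.9/1,000 + 57,300×2.3/1,000 + 65,200×6.2/1,000 + 68,300×8.2/1,000 + 34,500×11.5/1,000 + 40,300×26.6/1,000 + 42,200×20.0/1,000
= 43.02 + 131.79 + 404.24 + 560.06 + 396.75 + 1071.98 + 844.00 = 3451.84.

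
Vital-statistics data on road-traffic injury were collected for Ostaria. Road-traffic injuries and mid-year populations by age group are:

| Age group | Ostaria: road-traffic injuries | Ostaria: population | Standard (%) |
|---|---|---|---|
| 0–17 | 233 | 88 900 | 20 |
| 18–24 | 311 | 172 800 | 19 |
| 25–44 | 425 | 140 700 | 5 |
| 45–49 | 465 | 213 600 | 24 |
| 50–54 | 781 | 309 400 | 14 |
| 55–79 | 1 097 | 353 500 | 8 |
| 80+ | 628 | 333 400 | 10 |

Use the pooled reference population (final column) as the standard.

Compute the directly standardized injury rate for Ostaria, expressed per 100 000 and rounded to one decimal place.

Age-specific rates per 100 000 for Ostaria: 262.09, 179.98, 302.06, 217.70, 252.42, 310.33, 188.36.
Standard weights: 0.20, 0.19, 0.05, 0.24, 0.14, 0.08, 0.10.
Standardized rate: 0.2000×262.09 + 0.1900×179.98 + 0.0500×302.06 + 0.2400×217.70 + 0.1400×252.42 + 0.0800×310.33 + 0.1000×188.36 = 232.9659 per 100 000.

233.0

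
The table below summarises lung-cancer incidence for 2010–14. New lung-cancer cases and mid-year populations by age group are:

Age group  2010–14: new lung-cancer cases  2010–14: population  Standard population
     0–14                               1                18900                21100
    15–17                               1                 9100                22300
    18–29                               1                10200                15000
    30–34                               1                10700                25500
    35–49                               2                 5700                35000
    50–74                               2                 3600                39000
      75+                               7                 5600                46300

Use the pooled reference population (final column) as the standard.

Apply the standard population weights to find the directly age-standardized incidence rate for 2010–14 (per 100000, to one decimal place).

Age-specific rates per 100000 for 2010–14: 5.29, 10.99, 9.80, 9.35, 35.09, 55.56, 125.00.
Standard total = 204200; weights = 0.1033, 0.1092, 0.0735, 0.1249, 0.1714, 0.1910, 0.2267.
Standardized rate: 0.1033×5.29 + 0.1092×10.99 + 0.0735×9.80 + 0.1249×9.35 + 0.1714×35.09 + 0.1910×55.56 + 0.2267×125.00 = 48.6009 per 100000.

48.6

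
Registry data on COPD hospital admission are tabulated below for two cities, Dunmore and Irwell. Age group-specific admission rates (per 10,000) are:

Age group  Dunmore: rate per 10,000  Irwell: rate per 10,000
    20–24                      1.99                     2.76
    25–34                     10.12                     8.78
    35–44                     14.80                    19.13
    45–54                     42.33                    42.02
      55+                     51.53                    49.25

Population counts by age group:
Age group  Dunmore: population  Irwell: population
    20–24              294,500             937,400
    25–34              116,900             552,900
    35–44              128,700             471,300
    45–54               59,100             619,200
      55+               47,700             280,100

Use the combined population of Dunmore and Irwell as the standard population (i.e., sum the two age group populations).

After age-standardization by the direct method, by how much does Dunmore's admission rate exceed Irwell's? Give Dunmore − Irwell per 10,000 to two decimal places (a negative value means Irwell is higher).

Combined standard total = 3,507,800; weights = 0.3512, 0.1909, 0.1710, 0.1934, 0.0934.
Dunmore: 0.3512×1.99 + 0.1909×10.12 + 0.1710×14.80 + 0.1934×42.33 + 0.0934×51.53 = 18.1635 per 10,000.
Irwell: 0.3512×2.76 + 0.1909×8.78 + 0.1710×19.13 + 0.1934×42.02 + 0.0934×49.25 = 18.6456 per 10,000.
Difference = 18.1635 − 18.6456 = -0.4822.

-0.48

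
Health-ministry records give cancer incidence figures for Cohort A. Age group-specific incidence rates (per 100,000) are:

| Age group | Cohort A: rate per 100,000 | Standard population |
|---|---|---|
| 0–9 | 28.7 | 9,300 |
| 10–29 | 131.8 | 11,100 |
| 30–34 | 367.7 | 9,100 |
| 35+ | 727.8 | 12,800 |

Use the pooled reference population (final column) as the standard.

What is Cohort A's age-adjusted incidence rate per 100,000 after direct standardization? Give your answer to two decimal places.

340.23

Standard total = 42,300; weights = 0.2199, 0.2624, 0.2151, 0.3026.
Standardized rate: 0.2199×28.7 + 0.2624×131.8 + 0.2151×367.7 + 0.3026×727.8 = 340.2317 per 100,000.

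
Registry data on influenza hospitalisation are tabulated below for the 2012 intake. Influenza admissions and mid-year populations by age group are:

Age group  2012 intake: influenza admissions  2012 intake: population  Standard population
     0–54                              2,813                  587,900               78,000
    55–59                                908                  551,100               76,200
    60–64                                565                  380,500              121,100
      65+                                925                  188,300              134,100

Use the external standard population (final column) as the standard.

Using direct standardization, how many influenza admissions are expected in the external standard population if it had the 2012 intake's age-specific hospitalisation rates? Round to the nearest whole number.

1337

Age-specific rates per 100,000 for the 2012 intake: 478.48, 164.76, 148.49, 491.24.
Expected influenza admissions = Σ (standard pop × age-specific rate ÷ 100,000)
= 78,000×478.48/100,000 + 76,200×164.76/100,000 + 121,100×148.49/100,000 + 134,100×491.24/100,000
= 373.22 + 125.55 + 179.82 + 658.75 = 1337.33.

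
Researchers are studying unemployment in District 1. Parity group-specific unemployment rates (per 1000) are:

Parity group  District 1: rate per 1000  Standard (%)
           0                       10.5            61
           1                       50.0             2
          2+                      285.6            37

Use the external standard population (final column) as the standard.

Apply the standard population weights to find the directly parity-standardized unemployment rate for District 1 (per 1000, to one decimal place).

Standard weights: 0.61, 0.02, 0.37.
Standardized rate: 0.6100×10.5 + 0.0200×50.0 + 0.3700×285.6 = 113.0770 per 1000.

113.1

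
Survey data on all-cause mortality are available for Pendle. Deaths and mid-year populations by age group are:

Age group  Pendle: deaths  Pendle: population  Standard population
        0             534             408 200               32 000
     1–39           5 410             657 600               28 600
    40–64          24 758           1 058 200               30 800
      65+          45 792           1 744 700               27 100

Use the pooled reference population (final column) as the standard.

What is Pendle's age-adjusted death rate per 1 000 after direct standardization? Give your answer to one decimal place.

Age-specific rates per 1 000 for Pendle: 1.308, 8.227, 23.396, 26.246.
Standard total = 118 500; weights = 0.2700, 0.2414, 0.2599, 0.2287.
Standardized rate: 0.2700×1.308 + 0.2414×8.227 + 0.2599×23.396 + 0.2287×26.246 = 14.4222 per 1 000.

14.4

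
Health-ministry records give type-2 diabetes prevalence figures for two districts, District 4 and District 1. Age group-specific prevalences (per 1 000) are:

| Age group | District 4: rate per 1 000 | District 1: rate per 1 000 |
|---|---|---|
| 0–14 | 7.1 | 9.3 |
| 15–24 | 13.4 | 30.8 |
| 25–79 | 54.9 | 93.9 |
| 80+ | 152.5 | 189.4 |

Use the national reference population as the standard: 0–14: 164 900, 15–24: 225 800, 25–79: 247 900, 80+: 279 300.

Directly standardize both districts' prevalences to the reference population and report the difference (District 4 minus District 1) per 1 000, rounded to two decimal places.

Standard total = 917 900; weights = 0.1796, 0.2460, 0.2701, 0.3043.
District 4: 0.1796×7.1 + 0.2460×13.4 + 0.2701×54.9 + 0.3043×152.5 = 65.8018 per 1 000.
District 1: 0.1796×9.3 + 0.2460×30.8 + 0.2701×93.9 + 0.3043×189.4 = 92.2382 per 1 000.
Difference = 65.8018 − 92.2382 = -26.4364.

-26.44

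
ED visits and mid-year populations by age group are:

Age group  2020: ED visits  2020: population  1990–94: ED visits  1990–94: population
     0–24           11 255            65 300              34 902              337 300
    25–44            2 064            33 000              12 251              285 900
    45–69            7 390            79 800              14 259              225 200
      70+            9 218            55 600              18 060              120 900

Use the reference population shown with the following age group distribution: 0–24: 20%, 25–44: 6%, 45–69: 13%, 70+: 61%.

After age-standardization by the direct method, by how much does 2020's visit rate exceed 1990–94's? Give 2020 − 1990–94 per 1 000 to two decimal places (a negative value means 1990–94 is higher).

Age-specific rates per 1 000 for 2020: 172.358, 62.545, 92.607, 165.791.
For 1990–94: 103.475, 42.851, 63.317, 149.380.
Standard weights: 0.20, 0.06, 0.13, 0.61.
2020: 0.2000×172.358 + 0.0600×62.545 + 0.1300×92.607 + 0.6100×165.791 = 151.3960 per 1 000.
1990–94: 0.2000×103.475 + 0.0600×42.851 + 0.1300×63.317 + 0.6100×149.380 = 122.6188 per 1 000.
Difference = 151.3960 − 122.6188 = 28.7772.

28.78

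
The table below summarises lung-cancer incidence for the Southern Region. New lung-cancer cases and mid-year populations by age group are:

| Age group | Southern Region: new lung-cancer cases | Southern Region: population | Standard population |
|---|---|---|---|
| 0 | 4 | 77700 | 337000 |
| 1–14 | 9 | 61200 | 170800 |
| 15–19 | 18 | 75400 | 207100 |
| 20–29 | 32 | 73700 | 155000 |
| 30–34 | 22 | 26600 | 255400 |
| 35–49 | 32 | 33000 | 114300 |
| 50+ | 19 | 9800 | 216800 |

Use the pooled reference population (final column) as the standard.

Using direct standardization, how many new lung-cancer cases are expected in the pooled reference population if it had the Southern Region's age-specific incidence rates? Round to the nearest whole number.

902

Age-specific rates per 100000 for the Southern Region: 5.15, 14.71, 23.87, 43.42, 82.71, 96.97, 193.88.
Expected new lung-cancer cases = Σ (standard pop × age-specific rate ÷ 100000)
= 337000×5.15/100000 + 170800×14.71/100000 + 207100×23.87/100000 + 155000×43.42/100000 + 255400×82.71/100000 + 114300×96.97/100000 + 216800×193.88/100000
= 17.35 + 25.12 + 49.44 + 67.30 + 211.23 + 110.84 + 420.33 = 901.60.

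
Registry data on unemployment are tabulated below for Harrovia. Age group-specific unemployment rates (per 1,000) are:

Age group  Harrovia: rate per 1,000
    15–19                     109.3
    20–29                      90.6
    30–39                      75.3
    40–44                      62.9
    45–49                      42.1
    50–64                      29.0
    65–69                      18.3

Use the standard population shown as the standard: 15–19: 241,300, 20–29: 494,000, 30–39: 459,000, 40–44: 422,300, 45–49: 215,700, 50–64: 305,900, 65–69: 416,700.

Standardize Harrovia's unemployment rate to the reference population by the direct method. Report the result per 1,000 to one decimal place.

Standard total = 2,554,900; weights = 0.0944, 0.1934, 0.1797, 0.1653, 0.0844, 0.1197, 0.1631.
Standardized rate: 0.0944×109.3 + 0.1934×90.6 + 0.1797×75.3 + 0.1653×62.9 + 0.0844×42.1 + 0.1197×29.0 + 0.1631×18.3 = 61.7768 per 1,000.

61.8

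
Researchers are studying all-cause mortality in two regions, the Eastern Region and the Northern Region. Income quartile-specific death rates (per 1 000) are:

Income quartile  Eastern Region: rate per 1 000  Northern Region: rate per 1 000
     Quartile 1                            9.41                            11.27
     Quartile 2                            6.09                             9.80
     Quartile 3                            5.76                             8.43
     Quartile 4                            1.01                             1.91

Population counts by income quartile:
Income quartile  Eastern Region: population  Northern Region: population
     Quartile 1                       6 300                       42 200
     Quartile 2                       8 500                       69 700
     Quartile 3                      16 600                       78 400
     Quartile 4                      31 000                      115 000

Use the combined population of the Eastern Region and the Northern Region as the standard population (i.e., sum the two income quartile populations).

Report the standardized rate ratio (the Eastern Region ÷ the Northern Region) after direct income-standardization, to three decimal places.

Combined standard total = 367 700; weights = 0.1319, 0.2127, 0.2584, 0.3971.
The Eastern Region: 0.1319×9.41 + 0.2127×6.09 + 0.2584×5.76 + 0.3971×1.01 = 4.4256 per 1 000.
The Northern Region: 0.1319×11.27 + 0.2127×9.80 + 0.2584×8.43 + 0.3971×1.91 = 6.5071 per 1 000.
Ratio = 4.4256 ÷ 6.5071 = 0.68011.

0.680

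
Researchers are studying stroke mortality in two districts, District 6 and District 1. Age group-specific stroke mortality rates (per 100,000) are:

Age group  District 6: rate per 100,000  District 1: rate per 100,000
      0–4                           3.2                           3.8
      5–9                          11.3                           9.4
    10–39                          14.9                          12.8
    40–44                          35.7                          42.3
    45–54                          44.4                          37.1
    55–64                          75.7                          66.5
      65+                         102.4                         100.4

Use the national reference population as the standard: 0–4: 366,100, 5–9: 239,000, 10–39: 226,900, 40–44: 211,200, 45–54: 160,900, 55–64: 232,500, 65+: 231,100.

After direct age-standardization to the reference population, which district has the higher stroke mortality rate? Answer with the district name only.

District 6

Standard total = 1,667,700; weights = 0.2195, 0.1433, 0.1361, 0.1266, 0.0965, 0.1394, 0.1386.
District 6: 0.2195×3.2 + 0.1433×11.3 + 0.1361×14.9 + 0.1266×35.7 + 0.0965×44.4 + 0.1394×75.7 + 0.1386×102.4 = 37.8975 per 100,000.
District 1: 0.2195×3.8 + 0.1433×9.4 + 0.1361×12.8 + 0.1266×42.3 + 0.0965×37.1 + 0.1394×66.5 + 0.1386×100.4 = 36.0430 per 100,000.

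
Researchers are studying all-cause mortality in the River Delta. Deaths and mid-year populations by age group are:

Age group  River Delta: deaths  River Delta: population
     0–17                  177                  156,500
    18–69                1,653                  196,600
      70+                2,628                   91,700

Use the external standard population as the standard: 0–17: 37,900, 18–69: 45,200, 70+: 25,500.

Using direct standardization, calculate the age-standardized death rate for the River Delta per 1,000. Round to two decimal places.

10.62

Age-specific rates per 1,000 for the River Delta: 1.131, 8.408, 28.659.
Standard total = 108,600; weights = 0.3490, 0.4162, 0.2348.
Standardized rate: 0.3490×1.131 + 0.4162×8.408 + 0.2348×28.659 = 10.6234 per 1,000.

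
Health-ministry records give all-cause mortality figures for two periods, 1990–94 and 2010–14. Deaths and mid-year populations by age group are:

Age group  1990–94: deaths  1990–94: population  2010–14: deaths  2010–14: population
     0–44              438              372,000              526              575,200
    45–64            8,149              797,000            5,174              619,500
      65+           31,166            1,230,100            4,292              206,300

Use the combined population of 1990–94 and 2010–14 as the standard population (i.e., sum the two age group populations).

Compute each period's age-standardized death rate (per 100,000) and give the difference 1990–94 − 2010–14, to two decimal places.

Age-specific rates per 100,000 for 1990–94: 117.74, 1022.46, 2533.62.
For 2010–14: 91.45, 835.19, 2080.47.
Combined standard total = 3,800,100; weights = 0.2493, 0.3728, 0.3780.
1990–94: 0.2493×117.74 + 0.3728×1022.46 + 0.3780×2533.62 = 1368.1544 per 100,000.
2010–14: 0.2493×91.45 + 0.3728×835.19 + 0.3780×2080.47 = 1120.5086 per 100,000.
Difference = 1368.1544 − 1120.5086 = 247.6458.

247.65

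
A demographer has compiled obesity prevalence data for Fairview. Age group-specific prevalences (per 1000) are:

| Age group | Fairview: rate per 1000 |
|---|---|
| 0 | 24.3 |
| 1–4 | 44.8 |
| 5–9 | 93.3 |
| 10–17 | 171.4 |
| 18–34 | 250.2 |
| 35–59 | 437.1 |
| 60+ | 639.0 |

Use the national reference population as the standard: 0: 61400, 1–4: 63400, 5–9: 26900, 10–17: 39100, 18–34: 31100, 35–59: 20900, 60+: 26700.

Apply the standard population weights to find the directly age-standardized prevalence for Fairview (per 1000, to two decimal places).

Standard total = 269500; weights = 0.2278, 0.2353, 0.0998, 0.1451, 0.1154, 0.0776, 0.0991.
Standardized rate: 0.2278×24.3 + 0.2353×44.8 + 0.0998×93.3 + 0.1451×171.4 + 0.1154×250.2 + 0.0776×437.1 + 0.0991×639.0 = 176.3331 per 1000.

176.33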